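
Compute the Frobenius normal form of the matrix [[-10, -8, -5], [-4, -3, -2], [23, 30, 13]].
R = [[0, 0, -3], [1, 0, -4], [0, 1, 0]]

The invariant factors of A (the non-unit diagonal entries of the Smith normal form of xI - A over ℚ[x]) are x^3 + 4x + 3, each dividing the next. The characteristic polynomial is their product, x^3 + 4x + 3.

The rational canonical form is the block-diagonal matrix of companion matrices C(f_i):
R = [[0, 0, -3], [1, 0, -4], [0, 1, 0]].

Note the characteristic polynomial does not split into linear factors over ℚ, so A has no Jordan form over ℚ; the rational canonical form exists over any field.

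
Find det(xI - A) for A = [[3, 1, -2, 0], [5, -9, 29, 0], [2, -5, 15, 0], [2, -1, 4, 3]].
xI - A = [[x - 3, -1, 2, 0], [-5, x + 9, -29, 0], [-2, 5, x - 15, 0], [-2, 1, -4, x - 3]].

Expanding det(xI - A) along the first row:
det(xI - A) = + (x - 3)·det([[x + 9, -29, 0], [5, x - 15, 0], [1, -4, x - 3]]) - (-1)·det([[-5, -29, 0], [-2, x - 15, 0], [-2, -4, x - 3]]) + (2)·det([[-5, x + 9, 0], [-2, 5, 0], [-2, 1, x - 3]]) - (0)·det([[-5, x + 9, -29], [-2, 5, x - 15], [-2, 1, -4]]).

Evaluating gives χ_A(x) = x^4 - 12x^3 + 54x^2 - 108x + 81 = (x - 3)^4.

χ_A(x) = (x - 3)^4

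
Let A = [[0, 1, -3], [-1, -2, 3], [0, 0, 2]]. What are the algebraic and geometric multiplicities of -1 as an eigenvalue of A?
The characteristic polynomial is (x - 2)(x + 1)^2, so the factor x + 1 appears with exponent 2: the algebraic multiplicity is 2.

rank(A + I) = 2, so the eigenspace has dimension 3 - 2 = 1: the geometric multiplicity is 1.

Since 1 < 2, A is not diagonalizable.

algebraic multiplicity 2, geometric multiplicity 1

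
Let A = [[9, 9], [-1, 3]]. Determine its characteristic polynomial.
xI - A = [[x - 9, -9], [1, x - 3]].

Expanding det(xI - A) along the first row:
det(xI - A) = + (x - 9)·det([[x - 3]]) - (-9)·det([[1]]).

Evaluating gives χ_A(x) = x^2 - 12x + 36 = (x - 6)^2.

χ_A(x) = (x - 6)^2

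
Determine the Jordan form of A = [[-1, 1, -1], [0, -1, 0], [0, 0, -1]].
The characteristic polynomial is det(xI - A) = (x + 1)^3, so the eigenvalues are -1 (algebraic multiplicity 3).

For λ = -1: rank(A + I) = 1, rank((A + I)^2) = 0. The eigenspace has dimension 3 - 1 = 2, so there are 2 Jordan blocks; the rank sequence gives block sizes [2, 1].

Assembling the blocks gives the Jordan form J above.

J = [[-1, 1, 0], [0, -1, 0], [0, 0, -1]]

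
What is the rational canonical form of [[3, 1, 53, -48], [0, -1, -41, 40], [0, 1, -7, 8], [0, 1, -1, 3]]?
The invariant factors of A (the non-unit diagonal entries of the Smith normal form of xI - A over ℚ[x]) are x - 3, (x - 3)(x + 4)^2, each dividing the next. The characteristic polynomial is their product, (x - 3)^2(x + 4)^2.

The rational canonical form is the block-diagonal matrix of companion matrices C(f_i):
R = [[3, 0, 0, 0], [0, 0, 0, 48], [0, 1, 0, 8], [0, 0, 1, -5]].

R = [[3, 0, 0, 0], [0, 0, 0, 48], [0, 1, 0, 8], [0, 0, 1, -5]]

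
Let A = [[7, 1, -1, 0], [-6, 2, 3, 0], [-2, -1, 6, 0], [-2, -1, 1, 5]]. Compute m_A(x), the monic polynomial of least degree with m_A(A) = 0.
m_A(x) = (x - 5)^2

The characteristic polynomial factors as (x - 5)^4. The minimal polynomial is ∏(x - λ)^{k_λ} where k_λ is the size of the largest Jordan block at λ.

For λ = 5: rank(A - 5I) = 1, and the largest Jordan block has size 2 (the smallest k with rank((A - 5I)^k) = rank((A - 5I)^(k+1))).

So m_A(x) = (x - 5)^2.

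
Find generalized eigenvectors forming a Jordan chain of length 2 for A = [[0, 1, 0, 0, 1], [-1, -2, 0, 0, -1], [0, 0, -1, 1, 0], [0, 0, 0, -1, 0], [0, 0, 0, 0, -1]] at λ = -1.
v_1 = [[0, 1, 0, 0, 0]]^T, v_2 = [[1, -1, 0, 0, 0]]^T

We seek v_1 ∈ ker((A + I)^2) \ ker(A + I), then set v_{i+1} = (A + I) v_i.

One such chain is v_1 = [[0, 1, 0, 0, 0]]^T, v_2 = [[1, -1, 0, 0, 0]]^T. Check: (A + I) v_2 = [[0, 0, 0, 0, 0]]^T = 0.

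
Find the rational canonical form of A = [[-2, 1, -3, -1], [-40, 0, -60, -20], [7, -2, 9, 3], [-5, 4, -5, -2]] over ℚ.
R = [[0, 0, 0, -20], [1, 0, 0, -1], [0, 1, 0, 1], [0, 0, 1, 5]]

The invariant factors of A (the non-unit diagonal entries of the Smith normal form of xI - A over ℚ[x]) are (x - 5)(x^3 - x - 4), each dividing the next. The characteristic polynomial is their product, (x - 5)(x^3 - x - 4).

The rational canonical form is the block-diagonal matrix of companion matrices C(f_i):
R = [[0, 0, 0, -20], [1, 0, 0, -1], [0, 1, 0, 1], [0, 0, 1, 5]].

Note the characteristic polynomial does not split into linear factors over ℚ, so A has no Jordan form over ℚ; the rational canonical form exists over any field.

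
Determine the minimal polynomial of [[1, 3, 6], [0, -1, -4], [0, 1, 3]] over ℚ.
m_A(x) = (x - 1)^2

The characteristic polynomial factors as (x - 1)^3. The minimal polynomial is ∏(x - λ)^{k_λ} where k_λ is the size of the largest Jordan block at λ.

For λ = 1: rank(A - I) = 1, and the largest Jordan block has size 2 (the smallest k with rank((A - I)^k) = rank((A - I)^(k+1))).

So m_A(x) = (x - 1)^2.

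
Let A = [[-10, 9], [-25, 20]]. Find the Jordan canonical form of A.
J = [[5, 1], [0, 5]]

The characteristic polynomial is det(xI - A) = (x - 5)^2, so the eigenvalues are 5 (algebraic multiplicity 2).

For λ = 5: rank(A - 5I) = 1, rank((A - 5I)^2) = 0. The eigenspace has dimension 2 - 1 = 1, so there is 1 Jordan block; the rank sequence gives block sizes [2].

Assembling the blocks gives the Jordan form J above.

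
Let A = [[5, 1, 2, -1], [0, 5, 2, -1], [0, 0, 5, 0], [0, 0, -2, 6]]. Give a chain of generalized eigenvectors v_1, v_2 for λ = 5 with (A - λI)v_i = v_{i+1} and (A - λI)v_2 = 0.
We seek v_1 ∈ ker((A - 5I)^2) \ ker(A - 5I), then set v_{i+1} = (A - 5I) v_i.

One such chain is v_1 = [[1, 1, -1, -2]]^T, v_2 = [[1, 0, 0, 0]]^T. Check: (A - 5I) v_2 = [[0, 0, 0, 0]]^T = 0.

v_1 = [[1, 1, -1, -2]]^T, v_2 = [[1, 0, 0, 0]]^T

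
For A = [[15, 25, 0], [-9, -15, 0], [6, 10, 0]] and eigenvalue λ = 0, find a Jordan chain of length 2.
We seek v_1 ∈ ker(A^2) \ ker(A), then set v_{i+1} = A v_i.

One such chain is v_1 = [[2, -1, -1]]^T, v_2 = [[5, -3, 2]]^T. Check: A v_2 = [[0, 0, 0]]^T = 0.

v_1 = [[2, -1, -1]]^T, v_2 = [[5, -3, 2]]^T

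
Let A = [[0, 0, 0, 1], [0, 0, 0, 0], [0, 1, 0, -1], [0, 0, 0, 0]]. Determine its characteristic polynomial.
xI - A = [[x, 0, 0, -1], [0, x, 0, 0], [0, -1, x, 1], [0, 0, 0, x]].

Expanding det(xI - A) along the first row:
det(xI - A) = + (x)·det([[x, 0, 0], [-1, x, 1], [0, 0, x]]) - (0)·det([[0, 0, 0], [0, x, 1], [0, 0, x]]) + (0)·det([[0, x, 0], [0, -1, 1], [0, 0, x]]) - (-1)·det([[0, x, 0], [0, -1, x], [0, 0, 0]]).

Evaluating gives χ_A(x) = x^4.

χ_A(x) = x^4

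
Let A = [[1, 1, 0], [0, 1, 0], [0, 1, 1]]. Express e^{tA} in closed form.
A has Jordan form J = [[1, 1, 0], [0, 1, 0], [0, 0, 1]] with A = PJP^{-1}, so e^{tA} = P e^{tJ} P^{-1}.

For a Jordan block J_k(λ), e^{tJ_k(λ)} = e^{λt} · (I + tN + t^2 N^2/2! + ... + t^{k-1} N^{k-1}/(k-1)!) where N is the nilpotent superdiagonal part.

Assembling the blocks and conjugating back gives the entries of e^{tA} as shown above.

e^{tA} = [[e^{t}, t*e^{t}, 0], [0, e^{t}, 0], [0, t*e^{t}, e^{t}]]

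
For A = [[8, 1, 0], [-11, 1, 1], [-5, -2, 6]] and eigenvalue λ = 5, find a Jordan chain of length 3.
v_1 = [[2, -6, -1]]^T, v_2 = [[0, 1, 1]]^T, v_3 = [[1, -3, -1]]^T

We seek v_1 ∈ ker((A - 5I)^3) \ ker((A - 5I)^2), then set v_{i+1} = (A - 5I) v_i.

One such chain is v_1 = [[2, -6, -1]]^T, v_2 = [[0, 1, 1]]^T, v_3 = [[1, -3, -1]]^T. Check: (A - 5I) v_3 = [[0, 0, 0]]^T = 0.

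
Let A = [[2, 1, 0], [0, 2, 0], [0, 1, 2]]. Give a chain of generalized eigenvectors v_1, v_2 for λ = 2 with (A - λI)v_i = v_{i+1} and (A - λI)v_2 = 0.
We seek v_1 ∈ ker((A - 2I)^2) \ ker(A - 2I), then set v_{i+1} = (A - 2I) v_i.

One such chain is v_1 = [[-2, 1, -4]]^T, v_2 = [[1, 0, 1]]^T. Check: (A - 2I) v_2 = [[0, 0, 0]]^T = 0.

v_1 = [[-2, 1, -4]]^T, v_2 = [[1, 0, 1]]^T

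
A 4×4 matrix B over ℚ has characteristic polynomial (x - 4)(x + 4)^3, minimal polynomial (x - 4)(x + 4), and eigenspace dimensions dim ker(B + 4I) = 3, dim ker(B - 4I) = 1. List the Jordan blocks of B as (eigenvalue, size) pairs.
λ = -4: algebraic multiplicity 3 (exponent in χ_B), largest block size 1 (exponent in m_B), 3 blocks (geometric multiplicity). These force block sizes [1, 1, 1].
λ = 4: algebraic multiplicity 1 (exponent in χ_B), largest block size 1 (exponent in m_B), 1 block (geometric multiplicity). This forces block sizes [1].

Jordan blocks: (-4, 1), (-4, 1), (-4, 1), (4, 1)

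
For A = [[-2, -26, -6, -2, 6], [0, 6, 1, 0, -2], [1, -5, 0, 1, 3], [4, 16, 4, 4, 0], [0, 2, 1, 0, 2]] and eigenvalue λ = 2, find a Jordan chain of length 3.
We seek v_1 ∈ ker((A - 2I)^3) \ ker((A - 2I)^2), then set v_{i+1} = (A - 2I) v_i.

One such chain is v_1 = [[0, 0, 0, 1, 0]]^T, v_2 = [[-2, 0, 1, 2, 0]]^T, v_3 = [[-2, 1, -2, 0, 1]]^T. Check: (A - 2I) v_3 = [[0, 0, 0, 0, 0]]^T = 0.

v_1 = [[0, 0, 0, 1, 0]]^T, v_2 = [[-2, 0, 1, 2, 0]]^T, v_3 = [[-2, 1, -2, 0, 1]]^T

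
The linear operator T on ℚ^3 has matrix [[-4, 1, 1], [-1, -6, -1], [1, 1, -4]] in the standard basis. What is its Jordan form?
The characteristic polynomial is det(xI - A) = (x + 4)(x + 5)^2, so the eigenvalues are -5 (algebraic multiplicity 2), -4 (algebraic multiplicity 1).

For λ = -5: rank(A + 5I) = 1. The eigenspace has dimension 3 - 1 = 2, so there are 2 Jordan blocks; the rank sequence gives block sizes [1, 1].

For λ = -4: algebraic multiplicity 1 gives one 1×1 block.

Assembling the blocks gives the Jordan form J above.

J = [[-5, 0, 0], [0, -5, 0], [0, 0, -4]]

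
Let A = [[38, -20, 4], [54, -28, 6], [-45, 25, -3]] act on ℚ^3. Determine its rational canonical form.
R = [[2, 0, 0], [0, 0, -6], [0, 1, 5]]

The invariant factors of A (the non-unit diagonal entries of the Smith normal form of xI - A over ℚ[x]) are x - 2, (x - 3)(x - 2), each dividing the next. The characteristic polynomial is their product, (x - 3)(x - 2)^2.

The rational canonical form is the block-diagonal matrix of companion matrices C(f_i):
R = [[2, 0, 0], [0, 0, -6], [0, 1, 5]].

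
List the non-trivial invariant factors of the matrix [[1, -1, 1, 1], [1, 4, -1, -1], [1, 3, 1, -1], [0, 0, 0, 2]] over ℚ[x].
x - 2, (x - 2)^3

The Jordan structure of A has elementary divisors (x - 2)^3, (x - 2). Arranging the block sizes at each eigenvalue in decreasing order and taking row products gives the invariant factors.

Invariant factors (smallest first, each dividing the next): x - 2, (x - 2)^3.

Check: the last factor (x - 2)^3 is the minimal polynomial, and the product (x - 2)^4 is the characteristic polynomial.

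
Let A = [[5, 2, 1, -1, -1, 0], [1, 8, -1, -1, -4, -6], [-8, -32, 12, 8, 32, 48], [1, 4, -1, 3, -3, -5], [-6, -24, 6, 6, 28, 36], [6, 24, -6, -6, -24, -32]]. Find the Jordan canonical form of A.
The characteristic polynomial is det(xI - A) = (x - 4)^6, so the eigenvalues are 4 (algebraic multiplicity 6).

For λ = 4: rank(A - 4I) = 3, rank((A - 4I)^2) = 1, rank((A - 4I)^3) = 0. The eigenspace has dimension 6 - 3 = 3, so there are 3 Jordan blocks; the rank sequence gives block sizes [3, 2, 1].

Assembling the blocks gives the Jordan form J above.

J = [[4, 1, 0, 0, 0, 0], [0, 4, 1, 0, 0, 0], [0, 0, 4, 0, 0, 0], [0, 0, 0, 4, 1, 0], [0, 0, 0, 0, 4, 0], [0, 0, 0, 0, 0, 4]]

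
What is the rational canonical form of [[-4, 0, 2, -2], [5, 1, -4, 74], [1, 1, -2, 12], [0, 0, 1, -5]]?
The invariant factors of A (the non-unit diagonal entries of the Smith normal form of xI - A over ℚ[x]) are x + 4, (x - 3)(x + 4)(x + 5), each dividing the next. The characteristic polynomial is their product, (x - 3)(x + 4)^2(x + 5).

The rational canonical form is the block-diagonal matrix of companion matrices C(f_i):
R = [[-4, 0, 0, 0], [0, 0, 0, 60], [0, 1, 0, 7], [0, 0, 1, -6]].

R = [[-4, 0, 0, 0], [0, 0, 0, 60], [0, 1, 0, 7], [0, 0, 1, -6]]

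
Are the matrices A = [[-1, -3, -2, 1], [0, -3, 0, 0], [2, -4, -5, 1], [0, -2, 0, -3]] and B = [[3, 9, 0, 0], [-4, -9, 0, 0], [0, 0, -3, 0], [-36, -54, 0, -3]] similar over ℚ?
No.

Both have characteristic polynomial (x + 3)^4 and minimal polynomial (x + 3)^2. But rank(A + 3I) = 2 for A while rank(B + 3I) = 1 for B, so the number of Jordan blocks at λ = -3 differs. A and B are not similar.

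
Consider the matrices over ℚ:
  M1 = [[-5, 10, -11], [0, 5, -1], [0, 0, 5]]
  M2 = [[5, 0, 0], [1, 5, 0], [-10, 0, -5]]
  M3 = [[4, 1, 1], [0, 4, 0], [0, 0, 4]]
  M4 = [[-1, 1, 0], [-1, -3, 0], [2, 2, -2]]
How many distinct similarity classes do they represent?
3 classes: {M1, M2}, {M3}, {M4}

Characteristic polynomials: χ_{M1} = (x - 5)^2(x + 5), χ_{M2} = (x - 5)^2(x + 5), χ_{M3} = (x - 4)^3, χ_{M4} = (x + 2)^3.

{M1, M2}: invariant factors (x - 5)^2(x + 5).

{M3}: invariant factors x - 4, (x - 4)^2.

{M4}: invariant factors x + 2, (x + 2)^2.

Matrices are similar if and only if their invariant-factor lists agree; the partition into similarity classes is {M1, M2}, {M3}, {M4}.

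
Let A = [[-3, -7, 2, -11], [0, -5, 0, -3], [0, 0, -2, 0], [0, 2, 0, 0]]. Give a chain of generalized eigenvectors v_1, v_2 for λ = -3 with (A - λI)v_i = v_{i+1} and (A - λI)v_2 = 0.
We seek v_1 ∈ ker((A + 3I)^2) \ ker(A + 3I), then set v_{i+1} = (A + 3I) v_i.

One such chain is v_1 = [[10, 3, 0, -2]]^T, v_2 = [[1, 0, 0, 0]]^T. Check: (A + 3I) v_2 = [[0, 0, 0, 0]]^T = 0.

v_1 = [[10, 3, 0, -2]]^T, v_2 = [[1, 0, 0, 0]]^T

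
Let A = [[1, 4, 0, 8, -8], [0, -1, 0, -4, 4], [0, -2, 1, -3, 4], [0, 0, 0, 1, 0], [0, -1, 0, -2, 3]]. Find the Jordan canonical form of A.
The characteristic polynomial is det(xI - A) = (x - 1)^5, so the eigenvalues are 1 (algebraic multiplicity 5).

For λ = 1: rank(A - I) = 2, rank((A - I)^2) = 0. The eigenspace has dimension 5 - 2 = 3, so there are 3 Jordan blocks; the rank sequence gives block sizes [2, 2, 1].

Assembling the blocks gives the Jordan form J above.

J = [[1, 1, 0, 0, 0], [0, 1, 0, 0, 0], [0, 0, 1, 1, 0], [0, 0, 0, 1, 0], [0, 0, 0, 0, 1]]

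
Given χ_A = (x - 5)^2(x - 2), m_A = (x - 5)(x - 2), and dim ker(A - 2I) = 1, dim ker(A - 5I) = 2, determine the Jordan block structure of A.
Jordan blocks: (2, 1), (5, 1), (5, 1)

λ = 2: algebraic multiplicity 1 (exponent in χ_A), largest block size 1 (exponent in m_A), 1 block (geometric multiplicity). This forces block sizes [1].
λ = 5: algebraic multiplicity 2 (exponent in χ_A), largest block size 1 (exponent in m_A), 2 blocks (geometric multiplicity). These force block sizes [1, 1].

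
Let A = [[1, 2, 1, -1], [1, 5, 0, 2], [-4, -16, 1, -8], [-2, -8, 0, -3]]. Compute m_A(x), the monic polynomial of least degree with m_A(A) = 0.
The characteristic polynomial factors as (x - 1)^4. The minimal polynomial is ∏(x - λ)^{k_λ} where k_λ is the size of the largest Jordan block at λ.

For λ = 1: rank(A - I) = 2, and the largest Jordan block has size 3 (the smallest k with rank((A - I)^k) = rank((A - I)^(k+1))).

So m_A(x) = (x - 1)^3.

m_A(x) = (x - 1)^3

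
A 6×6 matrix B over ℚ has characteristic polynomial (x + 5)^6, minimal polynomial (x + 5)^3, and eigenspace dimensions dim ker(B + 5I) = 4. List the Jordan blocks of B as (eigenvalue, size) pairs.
λ = -5: algebraic multiplicity 6 (exponent in χ_B), largest block size 3 (exponent in m_B), 4 blocks (geometric multiplicity). These force block sizes [3, 1, 1, 1].

Jordan blocks: (-5, 3), (-5, 1), (-5, 1), (-5, 1)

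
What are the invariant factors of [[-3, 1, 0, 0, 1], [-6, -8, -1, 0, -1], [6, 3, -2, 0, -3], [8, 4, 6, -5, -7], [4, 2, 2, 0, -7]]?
The Jordan structure of A has elementary divisors (x + 5)^3, (x + 5)^2. Arranging the block sizes at each eigenvalue in decreasing order and taking row products gives the invariant factors.

Invariant factors (smallest first, each dividing the next): (x + 5)^2, (x + 5)^3.

Check: the last factor (x + 5)^3 is the minimal polynomial, and the product (x + 5)^5 is the characteristic polynomial.

(x + 5)^2, (x + 5)^3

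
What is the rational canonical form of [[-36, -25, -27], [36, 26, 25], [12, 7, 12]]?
R = [[0, 0, -12], [1, 0, 7], [0, 1, 2]]

The invariant factors of A (the non-unit diagonal entries of the Smith normal form of xI - A over ℚ[x]) are (x - 3)(x^2 + x - 4), each dividing the next. The characteristic polynomial is their product, (x - 3)(x^2 + x - 4).

The rational canonical form is the block-diagonal matrix of companion matrices C(f_i):
R = [[0, 0, -12], [1, 0, 7], [0, 1, 2]].

Note the characteristic polynomial does not split into linear factors over ℚ, so A has no Jordan form over ℚ; the rational canonical form exists over any field.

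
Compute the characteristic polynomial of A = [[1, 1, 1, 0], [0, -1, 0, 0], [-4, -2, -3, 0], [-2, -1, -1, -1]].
χ_A(x) = (x + 1)^4

xI - A = [[x - 1, -1, -1, 0], [0, x + 1, 0, 0], [4, 2, x + 3, 0], [2, 1, 1, x + 1]].

Expanding det(xI - A) along the first row:
det(xI - A) = + (x - 1)·det([[x + 1, 0, 0], [2, x + 3, 0], [1, 1, x + 1]]) - (-1)·det([[0, 0, 0], [4, x + 3, 0], [2, 1, x + 1]]) + (-1)·det([[0, x + 1, 0], [4, 2, 0], [2, 1, x + 1]]) - (0)·det([[0, x + 1, 0], [4, 2, x + 3], [2, 1, 1]]).

Evaluating gives χ_A(x) = x^4 + 4x^3 + 6x^2 + 4x + 1 = (x + 1)^4.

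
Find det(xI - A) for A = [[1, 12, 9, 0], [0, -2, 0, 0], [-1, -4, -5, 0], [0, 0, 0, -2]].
χ_A(x) = (x + 2)^4

xI - A = [[x - 1, -12, -9, 0], [0, x + 2, 0, 0], [1, 4, x + 5, 0], [0, 0, 0, x + 2]].

Expanding det(xI - A) along the first row:
det(xI - A) = + (x - 1)·det([[x + 2, 0, 0], [4, x + 5, 0], [0, 0, x + 2]]) - (-12)·det([[0, 0, 0], [1, x + 5, 0], [0, 0, x + 2]]) + (-9)·det([[0, x + 2, 0], [1, 4, 0], [0, 0, x + 2]]) - (0)·det([[0, x + 2, 0], [1, 4, x + 5], [0, 0, 0]]).

Evaluating gives χ_A(x) = x^4 + 8x^3 + 24x^2 + 32x + 16 = (x + 2)^4.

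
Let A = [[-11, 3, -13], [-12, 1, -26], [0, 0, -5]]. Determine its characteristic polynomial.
χ_A(x) = (x + 5)^3

xI - A = [[x + 11, -3, 13], [12, x - 1, 26], [0, 0, x + 5]].

Expanding det(xI - A) along the first row:
det(xI - A) = + (x + 11)·det([[x - 1, 26], [0, x + 5]]) - (-3)·det([[12, 26], [0, x + 5]]) + (13)·det([[12, x - 1], [0, 0]]).

Evaluating gives χ_A(x) = x^3 + 15x^2 + 75x + 125 = (x + 5)^3.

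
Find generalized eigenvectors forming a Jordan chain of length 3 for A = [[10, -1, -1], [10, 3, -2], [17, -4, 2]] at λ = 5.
v_1 = [[0, 1, -1]]^T, v_2 = [[0, 0, -1]]^T, v_3 = [[1, 2, 3]]^T

We seek v_1 ∈ ker((A - 5I)^3) \ ker((A - 5I)^2), then set v_{i+1} = (A - 5I) v_i.

One such chain is v_1 = [[0, 1, -1]]^T, v_2 = [[0, 0, -1]]^T, v_3 = [[1, 2, 3]]^T. Check: (A - 5I) v_3 = [[0, 0, 0]]^T = 0.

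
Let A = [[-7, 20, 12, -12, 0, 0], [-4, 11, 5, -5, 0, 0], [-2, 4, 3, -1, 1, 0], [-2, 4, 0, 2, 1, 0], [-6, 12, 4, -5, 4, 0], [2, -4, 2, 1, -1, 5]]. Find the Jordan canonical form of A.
J = [[1, 0, 0, 0, 0, 0], [0, 3, 1, 0, 0, 0], [0, 0, 3, 0, 0, 0], [0, 0, 0, 3, 1, 0], [0, 0, 0, 0, 3, 0], [0, 0, 0, 0, 0, 5]]

The characteristic polynomial is det(xI - A) = (x - 5)(x - 3)^4(x - 1), so the eigenvalues are 1 (algebraic multiplicity 1), 3 (algebraic multiplicity 4), 5 (algebraic multiplicity 1).

For λ = 1: algebraic multiplicity 1 gives one 1×1 block.

For λ = 3: rank(A - 3I) = 4, rank((A - 3I)^2) = 2. The eigenspace has dimension 6 - 4 = 2, so there are 2 Jordan blocks; the rank sequence gives block sizes [2, 2].

For λ = 5: algebraic multiplicity 1 gives one 1×1 block.

Assembling the blocks gives the Jordan form J above.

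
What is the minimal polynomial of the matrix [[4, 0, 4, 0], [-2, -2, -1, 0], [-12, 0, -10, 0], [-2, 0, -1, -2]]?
The characteristic polynomial factors as (x + 2)^3(x + 4). The minimal polynomial is ∏(x - λ)^{k_λ} where k_λ is the size of the largest Jordan block at λ.

For λ = -4: rank(A + 4I) = 3, and the largest Jordan block has size 1 (the smallest k with rank((A + 4I)^k) = rank((A + 4I)^(k+1))).
For λ = -2: rank(A + 2I) = 2, and the largest Jordan block has size 2 (the smallest k with rank((A + 2I)^k) = rank((A + 2I)^(k+1))).

So m_A(x) = (x + 2)^2(x + 4).

m_A(x) = (x + 2)^2(x + 4)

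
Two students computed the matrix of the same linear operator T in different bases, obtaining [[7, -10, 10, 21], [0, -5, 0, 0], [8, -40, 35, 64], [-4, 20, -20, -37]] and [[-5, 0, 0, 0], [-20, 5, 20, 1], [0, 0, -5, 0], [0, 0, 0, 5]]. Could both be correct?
Yes.

Two matrices over a field are similar if and only if they have the same invariant factors.

Both A and B have characteristic polynomial (x - 5)^2(x + 5)^2 and minimal polynomial (x - 5)^2(x + 5). Computing further, both have invariant factors x + 5, (x - 5)^2(x + 5). Hence A and B are similar.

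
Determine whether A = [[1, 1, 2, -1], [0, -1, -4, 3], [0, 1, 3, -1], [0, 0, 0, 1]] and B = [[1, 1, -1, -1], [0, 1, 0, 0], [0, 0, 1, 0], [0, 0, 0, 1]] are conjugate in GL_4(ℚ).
Both have characteristic polynomial (x - 1)^4, but the minimal polynomial of A is (x - 1)^3 while the minimal polynomial of B is (x - 1)^2. The minimal polynomial is a similarity invariant, so A and B are not similar.

No.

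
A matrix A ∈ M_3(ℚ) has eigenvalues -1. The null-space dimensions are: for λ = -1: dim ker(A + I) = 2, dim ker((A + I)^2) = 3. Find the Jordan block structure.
λ = -1: successive nullity increments [2, 1] count blocks of size ≥ k; block sizes are [2, 1].

Jordan blocks: (-1, 2), (-1, 1)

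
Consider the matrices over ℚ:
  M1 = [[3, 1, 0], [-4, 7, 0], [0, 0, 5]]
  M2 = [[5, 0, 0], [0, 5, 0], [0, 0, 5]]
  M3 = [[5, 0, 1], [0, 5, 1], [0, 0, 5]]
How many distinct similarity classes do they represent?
2 classes: {M1, M3}, {M2}

Characteristic polynomials: χ_{M1} = (x - 5)^3, χ_{M2} = (x - 5)^3, χ_{M3} = (x - 5)^3.

{M1, M3}: invariant factors x - 5, (x - 5)^2.

{M2}: invariant factors x - 5, x - 5, x - 5.

Matrices are similar if and only if their invariant-factor lists agree; the partition into similarity classes is {M1, M3}, {M2}.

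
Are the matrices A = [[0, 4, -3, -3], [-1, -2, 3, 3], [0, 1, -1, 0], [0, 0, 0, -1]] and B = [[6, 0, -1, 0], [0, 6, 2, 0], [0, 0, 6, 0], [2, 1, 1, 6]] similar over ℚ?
No.

trace(A) = -4 but trace(B) = 24. The trace is a similarity invariant, so A and B are not similar.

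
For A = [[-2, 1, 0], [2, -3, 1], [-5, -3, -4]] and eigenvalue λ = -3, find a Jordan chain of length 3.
We seek v_1 ∈ ker((A + 3I)^3) \ ker((A + 3I)^2), then set v_{i+1} = (A + 3I) v_i.

One such chain is v_1 = [[0, 0, 1]]^T, v_2 = [[0, 1, -1]]^T, v_3 = [[1, -1, -2]]^T. Check: (A + 3I) v_3 = [[0, 0, 0]]^T = 0.

v_1 = [[0, 0, 1]]^T, v_2 = [[0, 1, -1]]^T, v_3 = [[1, -1, -2]]^T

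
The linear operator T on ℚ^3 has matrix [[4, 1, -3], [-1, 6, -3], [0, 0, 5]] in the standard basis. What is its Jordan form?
The characteristic polynomial is det(xI - A) = (x - 5)^3, so the eigenvalues are 5 (algebraic multiplicity 3).

For λ = 5: rank(A - 5I) = 1, rank((A - 5I)^2) = 0. The eigenspace has dimension 3 - 1 = 2, so there are 2 Jordan blocks; the rank sequence gives block sizes [2, 1].

Assembling the blocks gives the Jordan form J above.

J = [[5, 1, 0], [0, 5, 0], [0, 0, 5]]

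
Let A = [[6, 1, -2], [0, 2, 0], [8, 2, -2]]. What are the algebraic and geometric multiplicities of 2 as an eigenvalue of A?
The characteristic polynomial is (x - 2)^3, so the factor x - 2 appears with exponent 3: the algebraic multiplicity is 3.

rank(A - 2I) = 1, so the eigenspace has dimension 3 - 1 = 2: the geometric multiplicity is 2.

Since 2 < 3, A is not diagonalizable.

algebraic multiplicity 3, geometric multiplicity 2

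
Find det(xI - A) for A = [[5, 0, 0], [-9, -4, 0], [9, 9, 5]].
χ_A(x) = (x - 5)^2(x + 4)

xI - A = [[x - 5, 0, 0], [9, x + 4, 0], [-9, -9, x - 5]].

Expanding det(xI - A) along the first row:
det(xI - A) = + (x - 5)·det([[x + 4, 0], [-9, x - 5]]) - (0)·det([[9, 0], [-9, x - 5]]) + (0)·det([[9, x + 4], [-9, -9]]).

Evaluating gives χ_A(x) = x^3 - 6x^2 - 15x + 100 = (x - 5)^2(x + 4).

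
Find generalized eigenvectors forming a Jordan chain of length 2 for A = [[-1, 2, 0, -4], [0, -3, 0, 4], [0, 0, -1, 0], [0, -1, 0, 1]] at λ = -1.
We seek v_1 ∈ ker((A + I)^2) \ ker(A + I), then set v_{i+1} = (A + I) v_i.

One such chain is v_1 = [[0, -1, 0, -1]]^T, v_2 = [[2, -2, 0, -1]]^T. Check: (A + I) v_2 = [[0, 0, 0, 0]]^T = 0.

v_1 = [[0, -1, 0, -1]]^T, v_2 = [[2, -2, 0, -1]]^T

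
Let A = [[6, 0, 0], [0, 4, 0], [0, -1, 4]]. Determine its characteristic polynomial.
χ_A(x) = (x - 6)(x - 4)^2

xI - A = [[x - 6, 0, 0], [0, x - 4, 0], [0, 1, x - 4]].

Expanding det(xI - A) along the first row:
det(xI - A) = + (x - 6)·det([[x - 4, 0], [1, x - 4]]) - (0)·det([[0, 0], [0, x - 4]]) + (0)·det([[0, x - 4], [0, 1]]).

Evaluating gives χ_A(x) = x^3 - 14x^2 + 64x - 96 = (x - 6)(x - 4)^2.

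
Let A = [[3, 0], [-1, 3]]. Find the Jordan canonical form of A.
J = [[3, 1], [0, 3]]

The characteristic polynomial is det(xI - A) = (x - 3)^2, so the eigenvalues are 3 (algebraic multiplicity 2).

For λ = 3: rank(A - 3I) = 1, rank((A - 3I)^2) = 0. The eigenspace has dimension 2 - 1 = 1, so there is 1 Jordan block; the rank sequence gives block sizes [2].

Assembling the blocks gives the Jordan form J above.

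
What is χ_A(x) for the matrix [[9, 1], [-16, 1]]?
χ_A(x) = (x - 5)^2

xI - A = [[x - 9, -1], [16, x - 1]].

Expanding det(xI - A) along the first row:
det(xI - A) = + (x - 9)·det([[x - 1]]) - (-1)·det([[16]]).

Evaluating gives χ_A(x) = x^2 - 10x + 25 = (x - 5)^2.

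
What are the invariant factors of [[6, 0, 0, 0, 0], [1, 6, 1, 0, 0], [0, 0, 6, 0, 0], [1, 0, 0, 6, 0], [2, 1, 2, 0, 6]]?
(x - 6)^2, (x - 6)^3

The Jordan structure of A has elementary divisors (x - 6)^3, (x - 6)^2. Arranging the block sizes at each eigenvalue in decreasing order and taking row products gives the invariant factors.

Invariant factors (smallest first, each dividing the next): (x - 6)^2, (x - 6)^3.

Check: the last factor (x - 6)^3 is the minimal polynomial, and the product (x - 6)^5 is the characteristic polynomial.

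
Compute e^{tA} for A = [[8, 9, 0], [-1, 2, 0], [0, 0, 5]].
A has Jordan form J = [[5, 1, 0], [0, 5, 0], [0, 0, 5]] with A = PJP^{-1}, so e^{tA} = P e^{tJ} P^{-1}.

For a Jordan block J_k(λ), e^{tJ_k(λ)} = e^{λt} · (I + tN + t^2 N^2/2! + ... + t^{k-1} N^{k-1}/(k-1)!) where N is the nilpotent superdiagonal part.

Assembling the blocks and conjugating back gives the entries of e^{tA} as shown above.

e^{tA} = [[(3*t + 1)*e^{5*t}, 9*t*e^{5*t}, 0], [-t*e^{5*t}, (1 - 3*t)*e^{5*t}, 0], [0, 0, e^{5*t}]]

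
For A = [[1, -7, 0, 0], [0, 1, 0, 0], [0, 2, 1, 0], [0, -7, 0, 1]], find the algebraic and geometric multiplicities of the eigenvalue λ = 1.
The characteristic polynomial is (x - 1)^4, so the factor x - 1 appears with exponent 4: the algebraic multiplicity is 4.

rank(A - I) = 1, so the eigenspace has dimension 4 - 1 = 3: the geometric multiplicity is 3.

Since 3 < 4, A is not diagonalizable.

algebraic multiplicity 4, geometric multiplicity 3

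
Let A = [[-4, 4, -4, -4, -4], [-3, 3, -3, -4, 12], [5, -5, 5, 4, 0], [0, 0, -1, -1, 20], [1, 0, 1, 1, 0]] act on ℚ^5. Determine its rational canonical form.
R = [[0, -4, 0, 0, 0], [1, 4, 0, 0, 0], [0, 0, 0, 0, -20], [0, 0, 1, 0, 16], [0, 0, 0, 1, -1]]

The invariant factors of A (the non-unit diagonal entries of the Smith normal form of xI - A over ℚ[x]) are (x - 2)^2, (x - 2)^2(x + 5), each dividing the next. The characteristic polynomial is their product, (x - 2)^4(x + 5).

The rational canonical form is the block-diagonal matrix of companion matrices C(f_i):
R = [[0, -4, 0, 0, 0], [1, 4, 0, 0, 0], [0, 0, 0, 0, -20], [0, 0, 1, 0, 16], [0, 0, 0, 1, -1]].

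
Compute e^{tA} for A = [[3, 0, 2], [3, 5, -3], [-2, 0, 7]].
A has Jordan form J = [[5, 1, 0], [0, 5, 0], [0, 0, 5]] with A = PJP^{-1}, so e^{tA} = P e^{tJ} P^{-1}.

For a Jordan block J_k(λ), e^{tJ_k(λ)} = e^{λt} · (I + tN + t^2 N^2/2! + ... + t^{k-1} N^{k-1}/(k-1)!) where N is the nilpotent superdiagonal part.

Assembling the blocks and conjugating back gives the entries of e^{tA} as shown above.

e^{tA} = [[(1 - 2*t)*e^{5*t}, 0, 2*t*e^{5*t}], [3*t*e^{5*t}, e^{5*t}, -3*t*e^{5*t}], [-2*t*e^{5*t}, 0, (2*t + 1)*e^{5*t}]]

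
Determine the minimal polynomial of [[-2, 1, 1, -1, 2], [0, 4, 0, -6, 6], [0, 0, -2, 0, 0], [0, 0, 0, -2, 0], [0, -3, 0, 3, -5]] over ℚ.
m_A(x) = (x - 1)(x + 2)^2

The characteristic polynomial factors as (x - 1)(x + 2)^4. The minimal polynomial is ∏(x - λ)^{k_λ} where k_λ is the size of the largest Jordan block at λ.

For λ = -2: rank(A + 2I) = 2, and the largest Jordan block has size 2 (the smallest k with rank((A + 2I)^k) = rank((A + 2I)^(k+1))).
For λ = 1: rank(A - I) = 4, and the largest Jordan block has size 1 (the smallest k with rank((A - I)^k) = rank((A - I)^(k+1))).

So m_A(x) = (x - 1)(x + 2)^2.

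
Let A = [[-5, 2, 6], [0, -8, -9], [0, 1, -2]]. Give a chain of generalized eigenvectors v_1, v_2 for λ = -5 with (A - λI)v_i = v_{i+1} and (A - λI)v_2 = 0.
We seek v_1 ∈ ker((A + 5I)^2) \ ker(A + 5I), then set v_{i+1} = (A + 5I) v_i.

One such chain is v_1 = [[-2, 1, 0]]^T, v_2 = [[2, -3, 1]]^T. Check: (A + 5I) v_2 = [[0, 0, 0]]^T = 0.

v_1 = [[-2, 1, 0]]^T, v_2 = [[2, -3, 1]]^T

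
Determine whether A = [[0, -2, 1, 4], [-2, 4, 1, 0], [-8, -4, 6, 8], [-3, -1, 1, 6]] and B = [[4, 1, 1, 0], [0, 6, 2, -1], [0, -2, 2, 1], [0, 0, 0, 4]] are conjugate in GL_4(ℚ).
Yes.

Two matrices over a field are similar if and only if they have the same invariant factors.

Both A and B have characteristic polynomial (x - 4)^4 and minimal polynomial (x - 4)^2. Computing further, both have invariant factors (x - 4)^2, (x - 4)^2. Hence A and B are similar.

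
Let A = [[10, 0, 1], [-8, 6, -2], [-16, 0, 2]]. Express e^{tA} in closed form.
e^{tA} = [[(4*t + 1)*e^{6*t}, 0, t*e^{6*t}], [-8*t*e^{6*t}, e^{6*t}, -2*t*e^{6*t}], [-16*t*e^{6*t}, 0, (1 - 4*t)*e^{6*t}]]

A has Jordan form J = [[6, 1, 0], [0, 6, 0], [0, 0, 6]] with A = PJP^{-1}, so e^{tA} = P e^{tJ} P^{-1}.

For a Jordan block J_k(λ), e^{tJ_k(λ)} = e^{λt} · (I + tN + t^2 N^2/2! + ... + t^{k-1} N^{k-1}/(k-1)!) where N is the nilpotent superdiagonal part.

Assembling the blocks and conjugating back gives the entries of e^{tA} as shown above.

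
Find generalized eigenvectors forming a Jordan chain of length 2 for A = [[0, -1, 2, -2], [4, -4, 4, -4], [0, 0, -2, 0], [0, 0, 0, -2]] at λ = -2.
We seek v_1 ∈ ker((A + 2I)^2) \ ker(A + 2I), then set v_{i+1} = (A + 2I) v_i.

One such chain is v_1 = [[0, 1, 0, -1]]^T, v_2 = [[1, 2, 0, 0]]^T. Check: (A + 2I) v_2 = [[0, 0, 0, 0]]^T = 0.

v_1 = [[0, 1, 0, -1]]^T, v_2 = [[1, 2, 0, 0]]^T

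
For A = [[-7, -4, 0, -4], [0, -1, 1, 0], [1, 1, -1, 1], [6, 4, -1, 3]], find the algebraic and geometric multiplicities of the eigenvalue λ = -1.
algebraic multiplicity 3, geometric multiplicity 1

The characteristic polynomial is (x + 1)^3(x + 3), so the factor x + 1 appears with exponent 3: the algebraic multiplicity is 3.

rank(A + I) = 3, so the eigenspace has dimension 4 - 3 = 1: the geometric multiplicity is 1.

Since 1 < 3, A is not diagonalizable.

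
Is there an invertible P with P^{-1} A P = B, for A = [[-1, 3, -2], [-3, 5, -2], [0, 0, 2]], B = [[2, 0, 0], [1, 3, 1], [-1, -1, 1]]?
Yes.

Two matrices over a field are similar if and only if they have the same invariant factors.

Both A and B have characteristic polynomial (x - 2)^3 and minimal polynomial (x - 2)^2. Computing further, both have invariant factors x - 2, (x - 2)^2. Hence A and B are similar.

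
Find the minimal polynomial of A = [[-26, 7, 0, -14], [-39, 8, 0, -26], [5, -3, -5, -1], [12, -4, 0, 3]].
The characteristic polynomial factors as (x + 5)^4. The minimal polynomial is ∏(x - λ)^{k_λ} where k_λ is the size of the largest Jordan block at λ.

For λ = -5: rank(A + 5I) = 2, and the largest Jordan block has size 2 (the smallest k with rank((A + 5I)^k) = rank((A + 5I)^(k+1))).

So m_A(x) = (x + 5)^2.

m_A(x) = (x + 5)^2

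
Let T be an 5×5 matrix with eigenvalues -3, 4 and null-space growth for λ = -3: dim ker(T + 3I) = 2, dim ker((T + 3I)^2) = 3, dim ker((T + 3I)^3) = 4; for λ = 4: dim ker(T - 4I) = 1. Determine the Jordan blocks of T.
λ = -3: successive nullity increments [2, 1, 1] count blocks of size ≥ k; block sizes are [3, 1].
λ = 4: successive nullity increments [1] count blocks of size ≥ k; block sizes are [1].

Jordan blocks: (-3, 3), (-3, 1), (4, 1)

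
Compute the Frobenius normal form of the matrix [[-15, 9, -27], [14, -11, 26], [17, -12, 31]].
R = [[0, 0, -6], [1, 0, -4], [0, 1, 5]]

The invariant factors of A (the non-unit diagonal entries of the Smith normal form of xI - A over ℚ[x]) are (x - 3)(x^2 - 2x - 2), each dividing the next. The characteristic polynomial is their product, (x - 3)(x^2 - 2x - 2).

The rational canonical form is the block-diagonal matrix of companion matrices C(f_i):
R = [[0, 0, -6], [1, 0, -4], [0, 1, 5]].

Note the characteristic polynomial does not split into linear factors over ℚ, so A has no Jordan form over ℚ; the rational canonical form exists over any field.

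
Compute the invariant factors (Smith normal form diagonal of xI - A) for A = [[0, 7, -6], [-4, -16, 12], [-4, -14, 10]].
x + 2, (x + 2)^2

The Jordan structure of A has elementary divisors (x + 2)^2, (x + 2). Arranging the block sizes at each eigenvalue in decreasing order and taking row products gives the invariant factors.

Invariant factors (smallest first, each dividing the next): x + 2, (x + 2)^2.

Check: the last factor (x + 2)^2 is the minimal polynomial, and the product (x + 2)^3 is the characteristic polynomial.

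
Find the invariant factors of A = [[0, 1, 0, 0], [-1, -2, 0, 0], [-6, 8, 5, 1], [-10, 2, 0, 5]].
(x - 5)^2(x + 1)^2

The Jordan structure of A has elementary divisors (x + 1)^2, (x - 5)^2. Arranging the block sizes at each eigenvalue in decreasing order and taking row products gives the invariant factors.

Invariant factors (smallest first, each dividing the next): (x - 5)^2(x + 1)^2.

Check: the last factor (x - 5)^2(x + 1)^2 is the minimal polynomial, and the product (x - 5)^2(x + 1)^2 is the characteristic polynomial.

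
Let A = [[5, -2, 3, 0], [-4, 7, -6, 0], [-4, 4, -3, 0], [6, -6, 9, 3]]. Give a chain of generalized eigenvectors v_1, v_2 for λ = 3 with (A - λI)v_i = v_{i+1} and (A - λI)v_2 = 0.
v_1 = [[2, -3, -3, 6]]^T, v_2 = [[1, -2, -2, 3]]^T

We seek v_1 ∈ ker((A - 3I)^2) \ ker(A - 3I), then set v_{i+1} = (A - 3I) v_i.

One such chain is v_1 = [[2, -3, -3, 6]]^T, v_2 = [[1, -2, -2, 3]]^T. Check: (A - 3I) v_2 = [[0, 0, 0, 0]]^T = 0.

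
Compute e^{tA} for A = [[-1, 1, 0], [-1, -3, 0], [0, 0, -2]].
e^{tA} = [[(t + 1)*e^{-2*t}, t*e^{-2*t}, 0], [-t*e^{-2*t}, (1 - t)*e^{-2*t}, 0], [0, 0, e^{-2*t}]]

A has Jordan form J = [[-2, 1, 0], [0, -2, 0], [0, 0, -2]] with A = PJP^{-1}, so e^{tA} = P e^{tJ} P^{-1}.

For a Jordan block J_k(λ), e^{tJ_k(λ)} = e^{λt} · (I + tN + t^2 N^2/2! + ... + t^{k-1} N^{k-1}/(k-1)!) where N is the nilpotent superdiagonal part.

Assembling the blocks and conjugating back gives the entries of e^{tA} as shown above.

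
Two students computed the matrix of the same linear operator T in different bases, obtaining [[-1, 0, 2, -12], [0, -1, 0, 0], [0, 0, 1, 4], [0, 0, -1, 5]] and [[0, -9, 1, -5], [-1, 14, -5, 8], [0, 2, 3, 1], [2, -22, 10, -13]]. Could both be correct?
Both have characteristic polynomial (x - 3)^2(x + 1)^2, but the minimal polynomial of A is (x - 3)^2(x + 1) while the minimal polynomial of B is (x - 3)^2(x + 1)^2. The minimal polynomial is a similarity invariant, so A and B are not similar.

No.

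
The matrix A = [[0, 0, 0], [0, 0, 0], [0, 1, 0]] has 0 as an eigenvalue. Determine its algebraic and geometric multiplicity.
algebraic multiplicity 3, geometric multiplicity 2

The characteristic polynomial is x^3, so the factor x appears with exponent 3: the algebraic multiplicity is 3.

rank(A) = 1, so the eigenspace has dimension 3 - 1 = 2: the geometric multiplicity is 2.

Since 2 < 3, A is not diagonalizable.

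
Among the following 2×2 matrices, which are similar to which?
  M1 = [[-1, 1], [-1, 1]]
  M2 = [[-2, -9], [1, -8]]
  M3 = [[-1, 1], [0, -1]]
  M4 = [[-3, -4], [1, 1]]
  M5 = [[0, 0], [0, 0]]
4 classes: {M1}, {M2}, {M3, M4}, {M5}

Characteristic polynomials: χ_{M1} = x^2, χ_{M2} = (x + 5)^2, χ_{M3} = (x + 1)^2, χ_{M4} = (x + 1)^2, χ_{M5} = x^2.

{M1}: invariant factors x^2.

{M2}: invariant factors (x + 5)^2.

{M3, M4}: invariant factors (x + 1)^2.

{M5}: invariant factors x, x.

Matrices are similar if and only if their invariant-factor lists agree; the partition into similarity classes is {M1}, {M2}, {M3, M4}, {M5}.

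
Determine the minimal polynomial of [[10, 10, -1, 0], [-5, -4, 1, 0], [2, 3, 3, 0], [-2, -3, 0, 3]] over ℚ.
The characteristic polynomial factors as (x - 3)^4. The minimal polynomial is ∏(x - λ)^{k_λ} where k_λ is the size of the largest Jordan block at λ.

For λ = 3: rank(A - 3I) = 2, and the largest Jordan block has size 3 (the smallest k with rank((A - 3I)^k) = rank((A - 3I)^(k+1))).

So m_A(x) = (x - 3)^3.

m_A(x) = (x - 3)^3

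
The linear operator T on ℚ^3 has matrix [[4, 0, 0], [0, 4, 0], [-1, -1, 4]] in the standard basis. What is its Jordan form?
J = [[4, 1, 0], [0, 4, 0], [0, 0, 4]]

The characteristic polynomial is det(xI - A) = (x - 4)^3, so the eigenvalues are 4 (algebraic multiplicity 3).

For λ = 4: rank(A - 4I) = 1, rank((A - 4I)^2) = 0. The eigenspace has dimension 3 - 1 = 2, so there are 2 Jordan blocks; the rank sequence gives block sizes [2, 1].

Assembling the blocks gives the Jordan form J above.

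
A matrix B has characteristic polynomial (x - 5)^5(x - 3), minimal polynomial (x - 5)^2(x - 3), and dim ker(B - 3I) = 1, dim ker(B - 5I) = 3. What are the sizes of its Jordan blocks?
λ = 3: algebraic multiplicity 1 (exponent in χ_B), largest block size 1 (exponent in m_B), 1 block (geometric multiplicity). This forces block sizes [1].
λ = 5: algebraic multiplicity 5 (exponent in χ_B), largest block size 2 (exponent in m_B), 3 blocks (geometric multiplicity). These force block sizes [2, 2, 1].

Jordan blocks: (3, 1), (5, 2), (5, 2), (5, 1)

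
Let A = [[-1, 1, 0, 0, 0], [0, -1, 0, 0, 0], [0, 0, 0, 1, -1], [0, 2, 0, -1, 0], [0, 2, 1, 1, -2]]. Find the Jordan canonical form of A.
J = [[-1, 1, 0, 0, 0], [0, -1, 0, 0, 0], [0, 0, -1, 1, 0], [0, 0, 0, -1, 0], [0, 0, 0, 0, -1]]

The characteristic polynomial is det(xI - A) = (x + 1)^5, so the eigenvalues are -1 (algebraic multiplicity 5).

For λ = -1: rank(A + I) = 2, rank((A + I)^2) = 0. The eigenspace has dimension 5 - 2 = 3, so there are 3 Jordan blocks; the rank sequence gives block sizes [2, 2, 1].

Assembling the blocks gives the Jordan form J above.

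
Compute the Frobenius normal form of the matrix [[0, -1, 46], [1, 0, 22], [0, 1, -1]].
R = [[0, 0, 45], [1, 0, 21], [0, 1, -1]]

The invariant factors of A (the non-unit diagonal entries of the Smith normal form of xI - A over ℚ[x]) are (x - 5)(x + 3)^2, each dividing the next. The characteristic polynomial is their product, (x - 5)(x + 3)^2.

The rational canonical form is the block-diagonal matrix of companion matrices C(f_i):
R = [[0, 0, 45], [1, 0, 21], [0, 1, -1]].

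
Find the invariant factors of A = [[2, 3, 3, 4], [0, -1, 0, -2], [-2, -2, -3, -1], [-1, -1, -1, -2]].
The Jordan structure of A has elementary divisors (x + 1)^3, (x + 1). Arranging the block sizes at each eigenvalue in decreasing order and taking row products gives the invariant factors.

Invariant factors (smallest first, each dividing the next): x + 1, (x + 1)^3.

Check: the last factor (x + 1)^3 is the minimal polynomial, and the product (x + 1)^4 is the characteristic polynomial.

x + 1, (x + 1)^3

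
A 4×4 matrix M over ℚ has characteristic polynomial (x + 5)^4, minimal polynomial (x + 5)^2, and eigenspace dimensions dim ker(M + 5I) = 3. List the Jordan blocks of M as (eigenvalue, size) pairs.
Jordan blocks: (-5, 2), (-5, 1), (-5, 1)

λ = -5: algebraic multiplicity 4 (exponent in χ_M), largest block size 2 (exponent in m_M), 3 blocks (geometric multiplicity). These force block sizes [2, 1, 1].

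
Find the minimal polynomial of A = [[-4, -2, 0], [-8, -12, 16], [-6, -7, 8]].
m_A(x) = x(x + 4)^2

The characteristic polynomial factors as x(x + 4)^2. The minimal polynomial is ∏(x - λ)^{k_λ} where k_λ is the size of the largest Jordan block at λ.

For λ = -4: rank(A + 4I) = 2, and the largest Jordan block has size 2 (the smallest k with rank((A + 4I)^k) = rank((A + 4I)^(k+1))).
For λ = 0: rank(A) = 2, and the largest Jordan block has size 1 (the smallest k with rank(A^k) = rank(A^(k+1))).

So m_A(x) = x(x + 4)^2.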